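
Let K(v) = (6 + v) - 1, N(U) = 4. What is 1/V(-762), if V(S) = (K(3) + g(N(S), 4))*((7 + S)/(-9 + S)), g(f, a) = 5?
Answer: 771/9815 ≈ 0.078553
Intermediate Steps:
K(v) = 5 + v
V(S) = 13*(7 + S)/(-9 + S) (V(S) = ((5 + 3) + 5)*((7 + S)/(-9 + S)) = (8 + 5)*((7 + S)/(-9 + S)) = 13*((7 + S)/(-9 + S)) = 13*(7 + S)/(-9 + S))
1/V(-762) = 1/(13*(7 - 762)/(-9 - 762)) = 1/(13*(-755)/(-771)) = 1/(13*(-1/771)*(-755)) = 1/(9815/771) = 771/9815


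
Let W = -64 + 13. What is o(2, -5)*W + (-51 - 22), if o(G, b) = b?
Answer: 182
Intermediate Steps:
W = -51
o(2, -5)*W + (-51 - 22) = -5*(-51) + (-51 - 22) = 255 - 73 = 182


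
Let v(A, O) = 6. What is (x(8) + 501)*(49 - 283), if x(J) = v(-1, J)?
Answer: -118638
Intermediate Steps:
x(J) = 6
(x(8) + 501)*(49 - 283) = (6 + 501)*(49 - 283) = 507*(-234) = -118638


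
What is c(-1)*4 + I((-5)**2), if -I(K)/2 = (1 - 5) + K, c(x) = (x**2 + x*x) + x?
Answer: -38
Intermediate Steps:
c(x) = x + 2*x**2 (c(x) = (x**2 + x**2) + x = 2*x**2 + x = x + 2*x**2)
I(K) = 8 - 2*K (I(K) = -2*((1 - 5) + K) = -2*(-4 + K) = 8 - 2*K)
c(-1)*4 + I((-5)**2) = -(1 + 2*(-1))*4 + (8 - 2*(-5)**2) = -(1 - 2)*4 + (8 - 2*25) = -1*(-1)*4 + (8 - 50) = 1*4 - 42 = 4 - 42 = -38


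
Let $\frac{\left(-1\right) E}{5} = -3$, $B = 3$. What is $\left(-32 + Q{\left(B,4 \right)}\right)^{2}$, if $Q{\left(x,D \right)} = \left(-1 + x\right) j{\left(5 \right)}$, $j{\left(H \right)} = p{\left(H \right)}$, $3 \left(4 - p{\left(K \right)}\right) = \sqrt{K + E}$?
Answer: $\frac{5264}{9} + 64 \sqrt{5} \approx 728.0$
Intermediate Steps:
$E = 15$ ($E = \left(-5\right) \left(-3\right) = 15$)
$p{\left(K \right)} = 4 - \frac{\sqrt{15 + K}}{3}$ ($p{\left(K \right)} = 4 - \frac{\sqrt{K + 15}}{3} = 4 - \frac{\sqrt{15 + K}}{3}$)
$j{\left(H \right)} = 4 - \frac{\sqrt{15 + H}}{3}$
$Q{\left(x,D \right)} = \left(-1 + x\right) \left(4 - \frac{2 \sqrt{5}}{3}\right)$ ($Q{\left(x,D \right)} = \left(-1 + x\right) \left(4 - \frac{\sqrt{15 + 5}}{3}\right) = \left(-1 + x\right) \left(4 - \frac{\sqrt{20}}{3}\right) = \left(-1 + x\right) \left(4 - \frac{2 \sqrt{5}}{3}\right)$)
$\left(-32 + Q{\left(B,4 \right)}\right)^{2} = \left(-32 + \frac{2 \left(-1 + 3\right) \left(6 - \sqrt{5}\right)}{3}\right)^{2} = \left(-32 + \frac{2}{3} \cdot 2 \left(6 - \sqrt{5}\right)\right)^{2} = \left(-32 + \left(8 - \frac{4 \sqrt{5}}{3}\right)\right)^{2} = \left(-24 - \frac{4 \sqrt{5}}{3}\right)^{2}$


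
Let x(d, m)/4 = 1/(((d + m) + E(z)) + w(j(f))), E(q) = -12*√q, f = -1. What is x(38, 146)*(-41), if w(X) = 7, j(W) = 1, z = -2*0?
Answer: -164/191 ≈ -0.85864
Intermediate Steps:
z = 0
x(d, m) = 4/(7 + d + m) (x(d, m) = 4/(((d + m) - 12*√0) + 7) = 4/(((d + m) - 12*0) + 7) = 4/(((d + m) + 0) + 7) = 4/((d + m) + 7) = 4/(7 + d + m))
x(38, 146)*(-41) = (4/(7 + 38 + 146))*(-41) = (4/191)*(-41) = -164/191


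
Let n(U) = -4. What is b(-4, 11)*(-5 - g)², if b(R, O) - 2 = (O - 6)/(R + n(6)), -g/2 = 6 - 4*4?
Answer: 6875/8 ≈ 859.38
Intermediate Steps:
g = 20 (g = -2*(6 - 4*4) = -2*(6 - 16) = -2*(-10) = 20)
b(R, O) = 2 + (-6 + O)/(-4 + R) (b(R, O) = 2 + (O - 6)/(R - 4) = 2 + (-6 + O)/(-4 + R))
b(-4, 11)*(-5 - g)² = ((-14 + 11 + 2*(-4))/(-4 - 4))*(-5 - 1*20)² = ((-14 + 11 - 8)/(-8))*(-5 - 20)² = -⅛*(-11)*(-25)² = (11/8)*625 = 6875/8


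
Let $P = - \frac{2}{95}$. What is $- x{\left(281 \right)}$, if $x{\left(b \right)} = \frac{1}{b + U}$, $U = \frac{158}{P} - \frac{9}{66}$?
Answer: $\frac{22}{158931} \approx 0.00013842$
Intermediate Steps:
$P = - \frac{2}{95}$ ($P = \left(-2\right) \frac{1}{95} = - \frac{2}{95} \approx -0.021053$)
$U = - \frac{165113}{22}$ ($U = \frac{158}{- \frac{2}{95}} - \frac{9}{66} = 158 \left(- \frac{95}{2}\right) - \frac{3}{22} = -7505 - \frac{3}{22} = - \frac{165113}{22} \approx -7505.1$)
$x{\left(b \right)} = \frac{1}{- \frac{165113}{22} + b}$ ($x{\left(b \right)} = \frac{1}{b - \frac{165113}{22}} = \frac{1}{- \frac{165113}{22} + b}$)
$- x{\left(281 \right)} = - \frac{22}{-165113 + 22 \cdot 281} = - \frac{22}{-165113 + 6182} = - \frac{22}{-158931} = - \frac{22 \left(-1\right)}{158931} = \left(-1\right) \left(- \frac{22}{158931}\right) = \frac{22}{158931}$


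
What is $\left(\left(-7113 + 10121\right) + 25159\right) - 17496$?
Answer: $10671$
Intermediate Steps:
$\left(\left(-7113 + 10121\right) + 25159\right) - 17496 = \left(3008 + 25159\right) - 17496 = 28167 - 17496 = 10671$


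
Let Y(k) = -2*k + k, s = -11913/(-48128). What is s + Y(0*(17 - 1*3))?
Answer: 11913/48128 ≈ 0.24753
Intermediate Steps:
s = 11913/48128 (s = -11913*(-1/48128) = 11913/48128 ≈ 0.24753)
Y(k) = -k
s + Y(0*(17 - 1*3)) = 11913/48128 - 0*(17 - 1*3) = 11913/48128 - 0*(17 - 3) = 11913/48128 - 0*14 = 11913/48128 - 1*0 = 11913/48128 + 0 = 11913/48128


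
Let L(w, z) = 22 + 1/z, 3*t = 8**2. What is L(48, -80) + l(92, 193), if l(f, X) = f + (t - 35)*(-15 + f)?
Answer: -225203/240 ≈ -938.35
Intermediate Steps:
t = 64/3 (t = (1/3)*8**2 = (1/3)*64 = 64/3 ≈ 21.333)
l(f, X) = 205 - 38*f/3 (l(f, X) = f + (64/3 - 35)*(-15 + f) = f - 41*(-15 + f)/3 = f + (205 - 41*f/3) = 205 - 38*f/3)
L(48, -80) + l(92, 193) = (22 + 1/(-80)) + (205 - 38/3*92) = (22 - 1/80) + (205 - 3496/3) = 1759/80 - 2881/3 = -225203/240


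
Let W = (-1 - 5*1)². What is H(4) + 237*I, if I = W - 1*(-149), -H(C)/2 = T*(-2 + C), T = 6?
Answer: 43821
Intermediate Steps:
H(C) = 24 - 12*C (H(C) = -12*(-2 + C) = -2*(-12 + 6*C) = 24 - 12*C)
W = 36 (W = (-1 - 5)² = (-6)² = 36)
I = 185 (I = 36 - 1*(-149) = 36 + 149 = 185)
H(4) + 237*I = (24 - 12*4) + 237*185 = (24 - 48) + 43845 = -24 + 43845 = 43821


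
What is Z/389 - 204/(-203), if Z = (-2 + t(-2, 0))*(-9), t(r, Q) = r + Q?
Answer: 86664/78967 ≈ 1.0975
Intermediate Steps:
t(r, Q) = Q + r
Z = 36 (Z = (-2 + (0 - 2))*(-9) = (-2 - 2)*(-9) = -4*(-9) = 36)
Z/389 - 204/(-203) = 36/389 - 204/(-203) = 36*(1/389) - 204*(-1/203) = 36/389 + 204/203 = 86664/78967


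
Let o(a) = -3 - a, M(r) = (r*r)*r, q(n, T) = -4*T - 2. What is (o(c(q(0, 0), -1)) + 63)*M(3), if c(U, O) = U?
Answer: 1674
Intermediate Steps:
q(n, T) = -2 - 4*T
M(r) = r³ (M(r) = r²*r = r³)
(o(c(q(0, 0), -1)) + 63)*M(3) = ((-3 - (-2 - 4*0)) + 63)*3³ = ((-3 - (-2 + 0)) + 63)*27 = ((-3 - 1*(-2)) + 63)*27 = ((-3 + 2) + 63)*27 = (-1 + 63)*27 = 62*27 = 1674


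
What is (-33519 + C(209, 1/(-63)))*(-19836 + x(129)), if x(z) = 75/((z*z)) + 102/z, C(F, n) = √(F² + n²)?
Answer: 1229319168413/1849 - 15717983*√173369890/49923 ≈ 6.6071e+8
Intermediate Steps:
x(z) = 75/z² + 102/z (x(z) = 75/(z²) + 102/z = 75/z² + 102/z)
(-33519 + C(209, 1/(-63)))*(-19836 + x(129)) = (-33519 + √(209² + (1/(-63))²))*(-19836 + 3*(25 + 34*129)/129²) = (-33519 + √(43681 + (-1/63)²))*(-19836 + 3*(1/16641)*(25 + 4386)) = (-33519 + √(43681 + 1/3969))*(-19836 + 3*(1/16641)*4411) = (-33519 + √(173369890/3969))*(-19836 + 4411/5547) = (-33519 + √173369890/63)*(-110025881/5547) = 1229319168413/1849 - 15717983*√173369890/49923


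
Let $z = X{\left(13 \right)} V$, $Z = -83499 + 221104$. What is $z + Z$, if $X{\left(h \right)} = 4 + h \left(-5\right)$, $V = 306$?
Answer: $118939$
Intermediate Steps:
$X{\left(h \right)} = 4 - 5 h$
$Z = 137605$
$z = -18666$ ($z = \left(4 - 65\right) 306 = \left(-61\right) 306 = -18666$)
$z + Z = -18666 + 137605 = 118939$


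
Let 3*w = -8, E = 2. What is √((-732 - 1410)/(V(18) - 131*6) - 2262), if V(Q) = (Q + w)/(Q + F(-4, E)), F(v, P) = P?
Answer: I*√1253742974418/23557 ≈ 47.532*I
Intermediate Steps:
w = -8/3 (w = (⅓)*(-8) = -8/3 ≈ -2.6667)
V(Q) = (-8/3 + Q)/(2 + Q) (V(Q) = (Q - 8/3)/(Q + 2) = (-8/3 + Q)/(2 + Q))
√((-732 - 1410)/(V(18) - 131*6) - 2262) = √((-732 - 1410)/((-8/3 + 18)/(2 + 18) - 131*6) - 2262) = √(-2142/((46/3)/20 - 786) - 2262) = √(-2142/((1/20)*(46/3) - 786) - 2262) = √(-2142/(23/30 - 786) - 2262) = √(-2142/(-23557/30) - 2262) = √(-2142*(-30/23557) - 2262) = √(64260/23557 - 2262) = √(-53221674/23557) = I*√1253742974418/23557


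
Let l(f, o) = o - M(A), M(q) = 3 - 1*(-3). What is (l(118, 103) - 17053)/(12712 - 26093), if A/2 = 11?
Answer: 16956/13381 ≈ 1.2672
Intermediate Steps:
A = 22 (A = 2*11 = 22)
M(q) = 6 (M(q) = 3 + 3 = 6)
l(f, o) = -6 + o (l(f, o) = o - 1*6 = o - 6 = -6 + o)
(l(118, 103) - 17053)/(12712 - 26093) = ((-6 + 103) - 17053)/(12712 - 26093) = (97 - 17053)/(-13381) = -16956*(-1/13381) = 16956/13381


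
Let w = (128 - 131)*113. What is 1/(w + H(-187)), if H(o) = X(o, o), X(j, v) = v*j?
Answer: 1/34630 ≈ 2.8877e-5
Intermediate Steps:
X(j, v) = j*v
H(o) = o² (H(o) = o*o = o²)
w = -339 (w = -3*113 = -339)
1/(w + H(-187)) = 1/(-339 + (-187)²) = 1/(-339 + 34969) = 1/34630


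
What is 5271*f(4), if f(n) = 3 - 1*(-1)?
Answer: 21084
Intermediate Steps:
f(n) = 4 (f(n) = 3 + 1 = 4)
5271*f(4) = 5271*4 = 21084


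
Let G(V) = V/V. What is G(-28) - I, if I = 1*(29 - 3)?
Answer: -25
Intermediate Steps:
I = 26 (I = 1*26 = 26)
G(V) = 1
G(-28) - I = 1 - 1*26 = 1 - 26 = -25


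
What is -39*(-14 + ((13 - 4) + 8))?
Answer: -117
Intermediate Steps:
-39*(-14 + ((13 - 4) + 8)) = -39*(-14 + (9 + 8)) = -39*(-14 + 17) = -39*3 = -117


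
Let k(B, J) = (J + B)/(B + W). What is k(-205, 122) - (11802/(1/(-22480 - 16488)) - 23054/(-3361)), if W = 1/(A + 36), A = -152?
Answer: 36758886405800710/79927941 ≈ 4.5990e+8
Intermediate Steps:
W = -1/116 (W = 1/(-152 + 36) = 1/(-116) = -1/116 ≈ -0.0086207)
k(B, J) = (B + J)/(-1/116 + B) (k(B, J) = (J + B)/(B - 1/116) = (B + J)/(-1/116 + B))
k(-205, 122) - (11802/(1/(-22480 - 16488)) - 23054/(-3361)) = 116*(-205 + 122)/(-1 + 116*(-205)) - (11802/(1/(-22480 - 16488)) - 23054/(-3361)) = 116*(-83)/(-1 - 23780) - (11802/(1/(-38968)) - 23054*(-1/3361)) = 116*(-83)/(-23781) - (11802/(-1/38968) + 23054/3361) = 116*(-1/23781)*(-83) - (11802*(-38968) + 23054/3361) = 9628/23781 - (-459900336 + 23054/3361) = 9628/23781 - 1*(-1545725006242/3361) = 9628/23781 + 1545725006242/3361 = 36758886405800710/79927941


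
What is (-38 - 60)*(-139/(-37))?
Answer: -13622/37 ≈ -368.16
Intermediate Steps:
(-38 - 60)*(-139/(-37)) = -(-13622)*(-1)/37 = -98*139/37 = -13622/37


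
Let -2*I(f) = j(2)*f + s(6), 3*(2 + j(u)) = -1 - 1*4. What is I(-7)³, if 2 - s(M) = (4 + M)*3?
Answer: 343/216 ≈ 1.5880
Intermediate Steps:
j(u) = -11/3 (j(u) = -2 + (-1 - 1*4)/3 = -2 + (-1 - 4)/3 = -2 + (⅓)*(-5) = -2 - 5/3 = -11/3)
s(M) = -10 - 3*M (s(M) = 2 - (4 + M)*3 = 2 - (12 + 3*M) = 2 + (-12 - 3*M) = -10 - 3*M)
I(f) = 14 + 11*f/6 (I(f) = -(-11*f/3 + (-10 - 3*6))/2 = -(-11*f/3 + (-10 - 18))/2 = -(-11*f/3 - 28)/2 = -(-28 - 11*f/3)/2 = 14 + 11*f/6)
I(-7)³ = (14 + (11/6)*(-7))³ = (14 - 77/6)³ = (7/6)³ = 343/216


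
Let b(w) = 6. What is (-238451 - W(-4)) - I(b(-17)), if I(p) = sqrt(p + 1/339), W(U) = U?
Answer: -238447 - sqrt(689865)/339 ≈ -2.3845e+5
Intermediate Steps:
I(p) = sqrt(1/339 + p) (I(p) = sqrt(p + 1/339) = sqrt(1/339 + p))
(-238451 - W(-4)) - I(b(-17)) = (-238451 - 1*(-4)) - sqrt(339 + 114921*6)/339 = (-238451 + 4) - sqrt(339 + 689526)/339 = -238447 - sqrt(689865)/339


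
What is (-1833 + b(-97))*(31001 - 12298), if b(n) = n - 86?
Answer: -37705248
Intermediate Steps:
b(n) = -86 + n
(-1833 + b(-97))*(31001 - 12298) = (-1833 + (-86 - 97))*(31001 - 12298) = (-1833 - 183)*18703 = -2016*18703 = -37705248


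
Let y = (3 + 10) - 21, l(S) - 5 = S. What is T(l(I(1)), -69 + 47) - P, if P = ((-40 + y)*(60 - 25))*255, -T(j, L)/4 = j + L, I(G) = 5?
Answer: 428448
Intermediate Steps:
l(S) = 5 + S
y = -8 (y = 13 - 21 = -8)
T(j, L) = -4*L - 4*j (T(j, L) = -4*(j + L) = -4*(L + j) = -4*L - 4*j)
P = -428400 (P = ((-40 - 8)*(60 - 25))*255 = -48*35*255 = -1680*255 = -428400)
T(l(I(1)), -69 + 47) - P = (-4*(-69 + 47) - 4*(5 + 5)) - 1*(-428400) = (-4*(-22) - 4*10) + 428400 = (88 - 40) + 428400 = 48 + 428400 = 428448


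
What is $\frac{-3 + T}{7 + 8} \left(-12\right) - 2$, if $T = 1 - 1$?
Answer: $\frac{2}{5} \approx 0.4$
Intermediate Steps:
$T = 0$
$\frac{-3 + T}{7 + 8} \left(-12\right) - 2 = \frac{-3 + 0}{7 + 8} \left(-12\right) - 2 = - \frac{3}{15} \left(-12\right) - 2 = \left(-3\right) \frac{1}{15} \left(-12\right) - 2 = \left(- \frac{1}{5}\right) \left(-12\right) - 2 = \frac{12}{5} - 2 = \frac{2}{5}$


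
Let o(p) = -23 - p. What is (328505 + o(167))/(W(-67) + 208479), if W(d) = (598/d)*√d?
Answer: 4585934453295/2912054418151 + 196332370*I*√67/2912054418151 ≈ 1.5748 + 0.00055186*I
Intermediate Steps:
W(d) = 598/√d
(328505 + o(167))/(W(-67) + 208479) = (328505 + (-23 - 1*167))/(598/√(-67) + 208479) = (328505 + (-23 - 167))/(598*(-I*√67/67) + 208479) = (328505 - 190)/(-598*I*√67/67 + 208479) = 328315/(208479 - 598*I*√67/67)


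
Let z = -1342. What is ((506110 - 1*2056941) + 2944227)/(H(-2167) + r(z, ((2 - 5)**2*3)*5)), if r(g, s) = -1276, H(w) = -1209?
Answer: -1393396/2485 ≈ -560.72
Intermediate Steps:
((506110 - 1*2056941) + 2944227)/(H(-2167) + r(z, ((2 - 5)**2*3)*5)) = ((506110 - 1*2056941) + 2944227)/(-1209 - 1276) = ((506110 - 2056941) + 2944227)/(-2485) = (-1550831 + 2944227)*(-1/2485) = 1393396*(-1/2485) = -1393396/2485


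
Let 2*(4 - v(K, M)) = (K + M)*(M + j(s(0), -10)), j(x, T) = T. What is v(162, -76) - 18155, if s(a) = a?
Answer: -14453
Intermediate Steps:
v(K, M) = 4 - (-10 + M)*(K + M)/2 (v(K, M) = 4 - (K + M)*(M - 10)/2 = 4 - (K + M)*(-10 + M)/2 = 4 - (-10 + M)*(K + M)/2)
v(162, -76) - 18155 = (4 + 5*162 + 5*(-76) - ½*(-76)² - ½*162*(-76)) - 18155 = (4 + 810 - 380 - ½*5776 + 6156) - 18155 = (4 + 810 - 380 - 2888 + 6156) - 18155 = 3702 - 18155 = -14453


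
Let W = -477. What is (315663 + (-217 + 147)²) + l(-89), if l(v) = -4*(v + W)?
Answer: 322827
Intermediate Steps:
l(v) = 1908 - 4*v (l(v) = -4*(v - 477) = -4*(-477 + v) = 1908 - 4*v)
(315663 + (-217 + 147)²) + l(-89) = (315663 + (-217 + 147)²) + (1908 - 4*(-89)) = (315663 + (-70)²) + (1908 + 356) = (315663 + 4900) + 2264 = 320563 + 2264 = 322827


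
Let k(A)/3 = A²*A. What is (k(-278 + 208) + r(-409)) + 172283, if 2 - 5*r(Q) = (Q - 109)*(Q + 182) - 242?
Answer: -4400927/5 ≈ -8.8019e+5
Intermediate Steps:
r(Q) = 244/5 - (-109 + Q)*(182 + Q)/5 (r(Q) = ⅖ - ((Q - 109)*(Q + 182) - 242)/5 = ⅖ - ((-109 + Q)*(182 + Q) - 242)/5 = ⅖ - (-242 + (-109 + Q)*(182 + Q))/5 = ⅖ + (242/5 - (-109 + Q)*(182 + Q)/5) = 244/5 - (-109 + Q)*(182 + Q)/5)
k(A) = 3*A³ (k(A) = 3*(A²*A) = 3*A³)
(k(-278 + 208) + r(-409)) + 172283 = (3*(-278 + 208)³ + (20082/5 - 73/5*(-409) - ⅕*(-409)²)) + 172283 = (3*(-70)³ + (20082/5 + 29857/5 - ⅕*167281)) + 172283 = (3*(-343000) + (20082/5 + 29857/5 - 167281/5)) + 172283 = (-1029000 - 117342/5) + 172283 = -5262342/5 + 172283 = -4400927/5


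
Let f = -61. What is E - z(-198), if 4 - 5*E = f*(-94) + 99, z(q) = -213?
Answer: -4764/5 ≈ -952.80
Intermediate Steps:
E = -5829/5 (E = ⅘ - (-61*(-94) + 99)/5 = ⅘ - (5734 + 99)/5 = ⅘ - ⅕*5833 = ⅘ - 5833/5 = -5829/5 ≈ -1165.8)
E - z(-198) = -5829/5 - 1*(-213) = -5829/5 + 213 = -4764/5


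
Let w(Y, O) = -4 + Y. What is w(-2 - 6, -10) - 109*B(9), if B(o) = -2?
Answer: 206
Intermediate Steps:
w(-2 - 6, -10) - 109*B(9) = (-4 + (-2 - 6)) - 109*(-2) = (-4 - 8) + 218 = -12 + 218 = 206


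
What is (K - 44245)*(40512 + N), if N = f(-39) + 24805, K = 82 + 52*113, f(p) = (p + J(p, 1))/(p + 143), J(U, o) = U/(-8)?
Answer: -160049882629/64 ≈ -2.5008e+9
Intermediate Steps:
J(U, o) = -U/8 (J(U, o) = U*(-⅛) = -U/8)
f(p) = 7*p/(8*(143 + p)) (f(p) = (p - p/8)/(p + 143) = (7*p/8)/(143 + p) = 7*p/(8*(143 + p)))
K = 5958 (K = 82 + 5876 = 5958)
N = 1587499/64 (N = (7/8)*(-39)/(143 - 39) + 24805 = (7/8)*(-39)/104 + 24805 = (7/8)*(-39)*(1/104) + 24805 = -21/64 + 24805 = 1587499/64 ≈ 24805.)
(K - 44245)*(40512 + N) = (5958 - 44245)*(40512 + 1587499/64) = -38287*4180267/64 = -160049882629/64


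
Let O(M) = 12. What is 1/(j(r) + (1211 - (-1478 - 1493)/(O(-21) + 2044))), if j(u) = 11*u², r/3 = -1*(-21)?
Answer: 2056/92255691 ≈ 2.2286e-5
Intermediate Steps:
r = 63 (r = 3*(-1*(-21)) = 3*21 = 63)
1/(j(r) + (1211 - (-1478 - 1493)/(O(-21) + 2044))) = 1/(11*63² + (1211 - (-1478 - 1493)/(12 + 2044))) = 1/(11*3969 + (1211 - (-2971)/2056)) = 1/(43659 + (1211 - (-2971)/2056)) = 1/(43659 + (1211 - 1*(-2971/2056))) = 1/(43659 + (1211 + 2971/2056)) = 1/(43659 + 2492787/2056) = 1/(92255691/2056) = 2056/92255691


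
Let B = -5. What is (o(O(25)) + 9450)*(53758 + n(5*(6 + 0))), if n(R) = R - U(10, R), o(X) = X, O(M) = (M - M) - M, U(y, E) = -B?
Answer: 506904775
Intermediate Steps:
U(y, E) = 5 (U(y, E) = -1*(-5) = 5)
O(M) = -M (O(M) = 0 - M = -M)
n(R) = -5 + R (n(R) = R - 1*5 = R - 5 = -5 + R)
(o(O(25)) + 9450)*(53758 + n(5*(6 + 0))) = (-1*25 + 9450)*(53758 + (-5 + 5*(6 + 0))) = (-25 + 9450)*(53758 + (-5 + 5*6)) = 9425*(53758 + (-5 + 30)) = 9425*(53758 + 25) = 9425*53783 = 506904775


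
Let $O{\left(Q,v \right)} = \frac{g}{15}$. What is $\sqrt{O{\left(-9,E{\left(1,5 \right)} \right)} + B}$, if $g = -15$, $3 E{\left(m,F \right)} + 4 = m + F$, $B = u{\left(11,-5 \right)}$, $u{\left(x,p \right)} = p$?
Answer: $i \sqrt{6} \approx 2.4495 i$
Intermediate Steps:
$B = -5$
$E{\left(m,F \right)} = - \frac{4}{3} + \frac{F}{3} + \frac{m}{3}$ ($E{\left(m,F \right)} = - \frac{4}{3} + \frac{m + F}{3} = - \frac{4}{3} + \frac{F + m}{3} = - \frac{4}{3} + \left(\frac{F}{3} + \frac{m}{3}\right) = - \frac{4}{3} + \frac{F}{3} + \frac{m}{3}$)
$O{\left(Q,v \right)} = -1$ ($O{\left(Q,v \right)} = - \frac{15}{15} = \left(-15\right) \frac{1}{15} = -1$)
$\sqrt{O{\left(-9,E{\left(1,5 \right)} \right)} + B} = \sqrt{-1 - 5} = \sqrt{-6} = i \sqrt{6}$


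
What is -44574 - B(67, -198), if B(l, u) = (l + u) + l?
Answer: -44510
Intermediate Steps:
B(l, u) = u + 2*l
-44574 - B(67, -198) = -44574 - (-198 + 2*67) = -44574 - (-198 + 134) = -44574 - 1*(-64) = -44574 + 64 = -44510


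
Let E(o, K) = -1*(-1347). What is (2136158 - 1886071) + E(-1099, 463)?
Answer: 251434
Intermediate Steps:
E(o, K) = 1347
(2136158 - 1886071) + E(-1099, 463) = (2136158 - 1886071) + 1347 = 250087 + 1347 = 251434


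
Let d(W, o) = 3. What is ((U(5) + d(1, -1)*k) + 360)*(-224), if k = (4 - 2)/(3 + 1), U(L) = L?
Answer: -82096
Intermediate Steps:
k = ½ (k = 2/4 = 2*(¼) = ½ ≈ 0.50000)
((U(5) + d(1, -1)*k) + 360)*(-224) = ((5 + 3*(½)) + 360)*(-224) = ((5 + 3/2) + 360)*(-224) = (13/2 + 360)*(-224) = (733/2)*(-224) = -82096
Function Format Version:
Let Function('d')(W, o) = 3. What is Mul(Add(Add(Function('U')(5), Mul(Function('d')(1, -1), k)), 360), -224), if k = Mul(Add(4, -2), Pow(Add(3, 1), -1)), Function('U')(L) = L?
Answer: -82096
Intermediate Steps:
k = Rational(1, 2) (k = Mul(2, Pow(4, -1)) = Mul(2, Rational(1, 4)) = Rational(1, 2) ≈ 0.50000)
Mul(Add(Add(Function('U')(5), Mul(Function('d')(1, -1), k)), 360), -224) = Mul(Add(Add(5, Mul(3, Rational(1, 2))), 360), -224) = Mul(Add(Add(5, Rational(3, 2)), 360), -224) = Mul(Add(Rational(13, 2), 360), -224) = Mul(Rational(733, 2), -224) = -82096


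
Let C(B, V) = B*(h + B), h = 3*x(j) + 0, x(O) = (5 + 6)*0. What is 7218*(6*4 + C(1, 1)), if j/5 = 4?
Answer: 180450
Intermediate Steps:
j = 20 (j = 5*4 = 20)
x(O) = 0 (x(O) = 11*0 = 0)
h = 0 (h = 3*0 + 0 = 0 + 0 = 0)
C(B, V) = B**2 (C(B, V) = B*(0 + B) = B*B = B**2)
7218*(6*4 + C(1, 1)) = 7218*(6*4 + 1**2) = 7218*(24 + 1) = 7218*25 = 180450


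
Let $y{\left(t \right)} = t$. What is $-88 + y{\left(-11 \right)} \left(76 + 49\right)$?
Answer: $-1463$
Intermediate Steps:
$-88 + y{\left(-11 \right)} \left(76 + 49\right) = -88 - 11 \left(76 + 49\right) = -88 - 1375 = -1463$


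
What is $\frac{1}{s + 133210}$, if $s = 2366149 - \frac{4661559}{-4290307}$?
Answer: $\frac{612901}{1531860296396} \approx 4.001 \cdot 10^{-7}$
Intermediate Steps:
$s = \frac{1450215754186}{612901}$ ($s = 2366149 - - \frac{665937}{612901} = 2366149 + \frac{665937}{612901} = \frac{1450215754186}{612901} \approx 2.3662 \cdot 10^{6}$)
$\frac{1}{s + 133210} = \frac{1}{\frac{1450215754186}{612901} + 133210} = \frac{1}{\frac{1531860296396}{612901}} = \frac{612901}{1531860296396}$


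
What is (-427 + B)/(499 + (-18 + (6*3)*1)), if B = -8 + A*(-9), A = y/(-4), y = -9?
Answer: -1821/1996 ≈ -0.91232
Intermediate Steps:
A = 9/4 (A = -9/(-4) = -9*(-¼) = 9/4 ≈ 2.2500)
B = -113/4 (B = -8 + (9/4)*(-9) = -8 - 81/4 = -113/4 ≈ -28.250)
(-427 + B)/(499 + (-18 + (6*3)*1)) = (-427 - 113/4)/(499 + (-18 + (6*3)*1)) = -1821/(4*(499 + (-18 + 18*1))) = -1821/(4*(499 + (-18 + 18))) = -1821/(4*(499 + 0)) = -1821/4/499 = -1821/4*1/499 = -1821/1996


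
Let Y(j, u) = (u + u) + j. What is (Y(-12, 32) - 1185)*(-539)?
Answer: 610687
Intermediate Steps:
Y(j, u) = j + 2*u (Y(j, u) = 2*u + j = j + 2*u)
(Y(-12, 32) - 1185)*(-539) = ((-12 + 2*32) - 1185)*(-539) = ((-12 + 64) - 1185)*(-539) = (52 - 1185)*(-539) = -1133*(-539) = 610687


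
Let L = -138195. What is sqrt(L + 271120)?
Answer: 5*sqrt(5317) ≈ 364.59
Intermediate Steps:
sqrt(L + 271120) = sqrt(-138195 + 271120) = sqrt(132925) = 5*sqrt(5317)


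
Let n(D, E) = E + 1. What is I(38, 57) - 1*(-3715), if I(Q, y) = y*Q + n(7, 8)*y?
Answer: 6394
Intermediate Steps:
n(D, E) = 1 + E
I(Q, y) = 9*y + Q*y (I(Q, y) = y*Q + (1 + 8)*y = Q*y + 9*y = 9*y + Q*y)
I(38, 57) - 1*(-3715) = 57*(9 + 38) - 1*(-3715) = 57*47 + 3715 = 2679 + 3715 = 6394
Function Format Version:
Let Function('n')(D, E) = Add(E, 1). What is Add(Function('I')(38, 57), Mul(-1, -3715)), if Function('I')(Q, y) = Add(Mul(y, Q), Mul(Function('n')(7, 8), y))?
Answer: 6394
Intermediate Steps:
Function('n')(D, E) = Add(1, E)
Function('I')(Q, y) = Add(Mul(9, y), Mul(Q, y)) (Function('I')(Q, y) = Add(Mul(y, Q), Mul(Add(1, 8), y)) = Add(Mul(Q, y), Mul(9, y)) = Add(Mul(9, y), Mul(Q, y)))
Add(Function('I')(38, 57), Mul(-1, -3715)) = Add(Mul(57, Add(9, 38)), Mul(-1, -3715)) = Add(Mul(57, 47), 3715) = Add(2679, 3715) = 6394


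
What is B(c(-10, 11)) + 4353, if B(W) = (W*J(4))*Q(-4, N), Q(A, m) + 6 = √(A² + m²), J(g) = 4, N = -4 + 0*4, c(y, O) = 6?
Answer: 4209 + 96*√2 ≈ 4344.8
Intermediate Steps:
N = -4 (N = -4 + 0 = -4)
Q(A, m) = -6 + √(A² + m²)
B(W) = 4*W*(-6 + 4*√2) (B(W) = (W*4)*(-6 + √((-4)² + (-4)²)) = (4*W)*(-6 + √(16 + 16)) = (4*W)*(-6 + √32) = (4*W)*(-6 + 4*√2) = 4*W*(-6 + 4*√2))
B(c(-10, 11)) + 4353 = 8*6*(-3 + 2*√2) + 4353 = (-144 + 96*√2) + 4353 = 4209 + 96*√2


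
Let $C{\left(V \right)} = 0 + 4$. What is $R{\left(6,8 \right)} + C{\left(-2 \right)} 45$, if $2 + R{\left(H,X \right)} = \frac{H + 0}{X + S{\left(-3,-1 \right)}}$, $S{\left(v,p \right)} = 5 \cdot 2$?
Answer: $\frac{535}{3} \approx 178.33$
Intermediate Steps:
$C{\left(V \right)} = 4$
$S{\left(v,p \right)} = 10$
$R{\left(H,X \right)} = -2 + \frac{H}{10 + X}$ ($R{\left(H,X \right)} = -2 + \frac{H + 0}{X + 10} = -2 + \frac{H}{10 + X}$)
$R{\left(6,8 \right)} + C{\left(-2 \right)} 45 = \frac{-20 + 6 - 16}{10 + 8} + 4 \cdot 45 = \frac{-20 + 6 - 16}{18} + 180 = \frac{1}{18} \left(-30\right) + 180 = - \frac{5}{3} + 180 = \frac{535}{3}$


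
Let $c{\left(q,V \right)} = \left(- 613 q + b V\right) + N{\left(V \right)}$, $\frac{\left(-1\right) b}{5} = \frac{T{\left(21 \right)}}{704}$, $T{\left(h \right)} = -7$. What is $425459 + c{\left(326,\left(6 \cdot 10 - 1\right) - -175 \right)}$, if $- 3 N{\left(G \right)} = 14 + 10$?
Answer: $\frac{79419871}{352} \approx 2.2562 \cdot 10^{5}$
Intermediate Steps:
$N{\left(G \right)} = -8$ ($N{\left(G \right)} = - \frac{14 + 10}{3} = \left(- \frac{1}{3}\right) 24 = -8$)
$b = \frac{35}{704}$ ($b = - 5 \left(- \frac{7}{704}\right) = - 5 \left(\left(-7\right) \frac{1}{704}\right) = \left(-5\right) \left(- \frac{7}{704}\right) = \frac{35}{704} \approx 0.049716$)
$c{\left(q,V \right)} = -8 - 613 q + \frac{35 V}{704}$ ($c{\left(q,V \right)} = \left(- 613 q + \frac{35 V}{704}\right) - 8 = -8 - 613 q + \frac{35 V}{704}$)
$425459 + c{\left(326,\left(6 \cdot 10 - 1\right) - -175 \right)} = 425459 - \left(199846 - \frac{35 \left(\left(6 \cdot 10 - 1\right) - -175\right)}{704}\right) = 425459 - \left(199846 - \frac{35 \left(\left(60 - 1\right) + 175\right)}{704}\right) = 425459 - \left(199846 - \frac{35 \left(59 + 175\right)}{704}\right) = 425459 - \frac{70341697}{352} = \frac{79419871}{352}$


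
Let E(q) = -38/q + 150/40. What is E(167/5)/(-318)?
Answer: -1745/212424 ≈ -0.0082147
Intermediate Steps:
E(q) = 15/4 - 38/q (E(q) = -38/q + 150*(1/40) = -38/q + 15/4 = 15/4 - 38/q)
E(167/5)/(-318) = (15/4 - 38/(167/5))/(-318) = (15/4 - 38/(167*(⅕)))*(-1/318) = (15/4 - 38/167/5)*(-1/318) = (15/4 - 38*5/167)*(-1/318) = (15/4 - 190/167)*(-1/318) = (1745/668)*(-1/318) = -1745/212424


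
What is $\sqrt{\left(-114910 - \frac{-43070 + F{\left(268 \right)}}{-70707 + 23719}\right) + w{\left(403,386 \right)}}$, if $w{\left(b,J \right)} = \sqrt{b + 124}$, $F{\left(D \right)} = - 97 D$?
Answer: $\frac{\sqrt{-63427458335062 + 551968036 \sqrt{527}}}{23494} \approx 338.95 i$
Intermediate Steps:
$w{\left(b,J \right)} = \sqrt{124 + b}$
$\sqrt{\left(-114910 - \frac{-43070 + F{\left(268 \right)}}{-70707 + 23719}\right) + w{\left(403,386 \right)}} = \sqrt{\left(-114910 - \frac{-43070 - 25996}{-70707 + 23719}\right) + \sqrt{124 + 403}} = \sqrt{\left(-114910 - \frac{-43070 - 25996}{-46988}\right) + \sqrt{527}} = \sqrt{\left(-114910 - \left(-69066\right) \left(- \frac{1}{46988}\right)\right) + \sqrt{527}} = \sqrt{\left(-114910 - \frac{34533}{23494}\right) + \sqrt{527}} = \sqrt{- \frac{2699730073}{23494} + \sqrt{527}}$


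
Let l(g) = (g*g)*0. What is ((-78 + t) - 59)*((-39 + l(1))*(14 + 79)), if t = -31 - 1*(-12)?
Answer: 565812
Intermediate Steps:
t = -19 (t = -31 + 12 = -19)
l(g) = 0 (l(g) = g²*0 = 0)
((-78 + t) - 59)*((-39 + l(1))*(14 + 79)) = ((-78 - 19) - 59)*((-39 + 0)*(14 + 79)) = (-97 - 59)*(-39*93) = -156*(-3627) = 565812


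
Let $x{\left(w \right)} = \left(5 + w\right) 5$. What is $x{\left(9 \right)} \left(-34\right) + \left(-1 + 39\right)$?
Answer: $-2342$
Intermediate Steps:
$x{\left(w \right)} = 25 + 5 w$
$x{\left(9 \right)} \left(-34\right) + \left(-1 + 39\right) = \left(25 + 5 \cdot 9\right) \left(-34\right) + \left(-1 + 39\right) = \left(25 + 45\right) \left(-34\right) + 38 = 70 \left(-34\right) + 38 = -2380 + 38 = -2342$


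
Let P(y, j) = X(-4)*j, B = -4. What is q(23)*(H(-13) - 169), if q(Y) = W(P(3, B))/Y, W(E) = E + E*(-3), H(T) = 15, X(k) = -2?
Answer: 2464/23 ≈ 107.13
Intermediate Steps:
P(y, j) = -2*j
W(E) = -2*E (W(E) = E - 3*E = -2*E)
q(Y) = -16/Y (q(Y) = (-(-4)*(-4))/Y = (-2*8)/Y = -16/Y)
q(23)*(H(-13) - 169) = (-16/23)*(15 - 169) = -16*1/23*(-154) = -16/23*(-154) = 2464/23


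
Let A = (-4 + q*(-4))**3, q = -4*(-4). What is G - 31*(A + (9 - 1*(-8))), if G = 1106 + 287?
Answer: 9748258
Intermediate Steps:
q = 16
A = -314432 (A = (-4 + 16*(-4))**3 = (-4 - 64)**3 = (-68)**3 = -314432)
G = 1393
G - 31*(A + (9 - 1*(-8))) = 1393 - 31*(-314432 + (9 - 1*(-8))) = 1393 - 31*(-314432 + (9 + 8)) = 1393 - 31*(-314432 + 17) = 1393 - 31*(-314415) = 1393 + 9746865 = 9748258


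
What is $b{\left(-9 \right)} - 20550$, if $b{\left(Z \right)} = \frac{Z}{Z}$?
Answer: $-20549$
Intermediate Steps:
$b{\left(Z \right)} = 1$
$b{\left(-9 \right)} - 20550 = 1 - 20550 = -20549$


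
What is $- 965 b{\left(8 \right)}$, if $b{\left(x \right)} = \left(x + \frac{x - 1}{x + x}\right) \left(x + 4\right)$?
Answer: $- \frac{390825}{4} \approx -97706.0$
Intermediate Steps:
$b{\left(x \right)} = \left(4 + x\right) \left(x + \frac{-1 + x}{2 x}\right)$ ($b{\left(x \right)} = \left(x + \frac{-1 + x}{2 x}\right) \left(4 + x\right) = \left(4 + x\right) \left(x + \frac{-1 + x}{2 x}\right)$)
$- 965 b{\left(8 \right)} = - 965 \left(\frac{3}{2} + 8^{2} - \frac{2}{8} + \frac{9}{2} \cdot 8\right) = - 965 \left(\frac{3}{2} + 64 - \frac{1}{4} + 36\right) = \left(-965\right) \frac{405}{4} = - \frac{390825}{4}$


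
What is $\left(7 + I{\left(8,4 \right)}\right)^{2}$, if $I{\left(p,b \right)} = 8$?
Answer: $225$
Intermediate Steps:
$\left(7 + I{\left(8,4 \right)}\right)^{2} = \left(7 + 8\right)^{2} = 15^{2} = 225$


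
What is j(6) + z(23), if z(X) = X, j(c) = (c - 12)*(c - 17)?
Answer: 89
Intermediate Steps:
j(c) = (-17 + c)*(-12 + c) (j(c) = (-12 + c)*(-17 + c) = (-17 + c)*(-12 + c))
j(6) + z(23) = (204 + 6² - 29*6) + 23 = (204 + 36 - 174) + 23 = 66 + 23 = 89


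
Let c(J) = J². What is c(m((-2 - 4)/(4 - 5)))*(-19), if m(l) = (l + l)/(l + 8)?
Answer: -684/49 ≈ -13.959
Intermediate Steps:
m(l) = 2*l/(8 + l) (m(l) = (2*l)/(8 + l) = 2*l/(8 + l))
c(m((-2 - 4)/(4 - 5)))*(-19) = (2*((-2 - 4)/(4 - 5))/(8 + (-2 - 4)/(4 - 5)))²*(-19) = (2*(-6/(-1))/(8 - 6/(-1)))²*(-19) = (2*(-6*(-1))/(8 - 6*(-1)))²*(-19) = (2*6/(8 + 6))²*(-19) = (2*6/14)²*(-19) = (2*6*(1/14))²*(-19) = (6/7)²*(-19) = (36/49)*(-19) = -684/49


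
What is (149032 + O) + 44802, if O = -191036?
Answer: 2798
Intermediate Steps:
(149032 + O) + 44802 = (149032 - 191036) + 44802 = -42004 + 44802 = 2798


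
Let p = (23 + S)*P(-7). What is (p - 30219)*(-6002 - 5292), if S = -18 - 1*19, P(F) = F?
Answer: 340186574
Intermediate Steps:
S = -37 (S = -18 - 19 = -37)
p = 98 (p = (23 - 37)*(-7) = -14*(-7) = 98)
(p - 30219)*(-6002 - 5292) = (98 - 30219)*(-6002 - 5292) = -30121*(-11294) = 340186574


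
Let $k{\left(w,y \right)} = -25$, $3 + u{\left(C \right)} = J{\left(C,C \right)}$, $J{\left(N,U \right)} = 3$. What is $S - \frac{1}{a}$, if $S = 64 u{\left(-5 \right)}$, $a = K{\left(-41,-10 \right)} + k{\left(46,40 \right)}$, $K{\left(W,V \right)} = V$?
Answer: $\frac{1}{35} \approx 0.028571$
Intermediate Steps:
$u{\left(C \right)} = 0$ ($u{\left(C \right)} = -3 + 3 = 0$)
$a = -35$ ($a = -10 - 25 = -35$)
$S = 0$ ($S = 64 \cdot 0 = 0$)
$S - \frac{1}{a} = 0 - \frac{1}{-35} = 0 - - \frac{1}{35} = 0 + \frac{1}{35} = \frac{1}{35}$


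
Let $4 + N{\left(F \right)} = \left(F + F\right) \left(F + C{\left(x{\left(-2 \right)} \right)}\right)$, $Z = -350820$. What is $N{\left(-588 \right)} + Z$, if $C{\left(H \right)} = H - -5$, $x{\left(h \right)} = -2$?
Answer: $337136$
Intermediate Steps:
$C{\left(H \right)} = 5 + H$ ($C{\left(H \right)} = H + 5 = 5 + H$)
$N{\left(F \right)} = -4 + 2 F \left(3 + F\right)$ ($N{\left(F \right)} = -4 + \left(F + F\right) \left(F + \left(5 - 2\right)\right) = -4 + 2 F \left(F + 3\right) = -4 + 2 F \left(3 + F\right)$)
$N{\left(-588 \right)} + Z = \left(-4 + 2 \left(-588\right)^{2} + 6 \left(-588\right)\right) - 350820 = \left(-4 + 2 \cdot 345744 - 3528\right) - 350820 = \left(-4 + 691488 - 3528\right) - 350820 = 687956 - 350820 = 337136$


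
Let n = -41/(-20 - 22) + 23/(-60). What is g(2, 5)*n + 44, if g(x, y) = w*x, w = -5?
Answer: 533/14 ≈ 38.071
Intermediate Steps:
g(x, y) = -5*x
n = 83/140 (n = -41/(-42) + 23*(-1/60) = -41*(-1/42) - 23/60 = 41/42 - 23/60 = 83/140 ≈ 0.59286)
g(2, 5)*n + 44 = -5*2*(83/140) + 44 = -10*83/140 + 44 = -83/14 + 44 = 533/14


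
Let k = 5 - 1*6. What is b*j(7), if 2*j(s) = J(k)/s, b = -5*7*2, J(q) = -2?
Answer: 10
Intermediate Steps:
k = -1 (k = 5 - 6 = -1)
b = -70 (b = -35*2 = -70)
j(s) = -1/s (j(s) = (-2/s)/2 = -1/s)
b*j(7) = -(-70)/7 = -70*(-1/7) = 10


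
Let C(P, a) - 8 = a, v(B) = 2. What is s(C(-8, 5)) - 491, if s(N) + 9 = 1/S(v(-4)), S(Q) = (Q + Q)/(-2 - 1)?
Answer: -2003/4 ≈ -500.75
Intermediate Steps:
S(Q) = -2*Q/3 (S(Q) = (2*Q)/(-3) = (2*Q)*(-⅓) = -2*Q/3)
C(P, a) = 8 + a
s(N) = -39/4 (s(N) = -9 + 1/(-⅔*2) = -9 + 1/(-4/3) = -9 - ¾ = -39/4)
s(C(-8, 5)) - 491 = -39/4 - 491 = -2003/4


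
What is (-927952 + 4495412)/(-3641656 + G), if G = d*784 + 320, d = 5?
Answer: -891865/909354 ≈ -0.98077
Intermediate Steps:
G = 4240 (G = 5*784 + 320 = 3920 + 320 = 4240)
(-927952 + 4495412)/(-3641656 + G) = (-927952 + 4495412)/(-3641656 + 4240) = 3567460/(-3637416) = 3567460*(-1/3637416) = -891865/909354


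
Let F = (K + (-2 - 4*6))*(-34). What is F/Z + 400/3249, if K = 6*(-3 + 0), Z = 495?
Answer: 17032/5415 ≈ 3.1453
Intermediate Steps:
K = -18 (K = 6*(-3) = -18)
F = 1496 (F = (-18 + (-2 - 4*6))*(-34) = (-18 + (-2 - 24))*(-34) = (-18 - 26)*(-34) = -44*(-34) = 1496)
F/Z + 400/3249 = 1496/495 + 400/3249 = 1496*(1/495) + 400*(1/3249) = 136/45 + 400/3249 = 17032/5415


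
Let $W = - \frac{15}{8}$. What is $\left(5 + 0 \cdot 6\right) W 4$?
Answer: $- \frac{75}{2} \approx -37.5$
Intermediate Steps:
$W = - \frac{15}{8}$ ($W = \left(-15\right) \frac{1}{8} = - \frac{15}{8} \approx -1.875$)
$\left(5 + 0 \cdot 6\right) W 4 = \left(5 + 0 \cdot 6\right) \left(- \frac{15}{8}\right) 4 = \left(5 + 0\right) \left(- \frac{15}{8}\right) 4 = 5 \left(- \frac{15}{8}\right) 4 = \left(- \frac{75}{8}\right) 4 = - \frac{75}{2}$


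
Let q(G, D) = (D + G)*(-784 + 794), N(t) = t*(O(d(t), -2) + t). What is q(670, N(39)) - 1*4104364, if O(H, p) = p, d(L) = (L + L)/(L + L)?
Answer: -4083234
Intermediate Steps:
d(L) = 1 (d(L) = (2*L)/((2*L)) = (2*L)*(1/(2*L)) = 1)
N(t) = t*(-2 + t)
q(G, D) = 10*D + 10*G (q(G, D) = (D + G)*10 = 10*D + 10*G)
q(670, N(39)) - 1*4104364 = (10*(39*(-2 + 39)) + 10*670) - 1*4104364 = (10*(39*37) + 6700) - 4104364 = (10*1443 + 6700) - 4104364 = (14430 + 6700) - 4104364 = 21130 - 4104364 = -4083234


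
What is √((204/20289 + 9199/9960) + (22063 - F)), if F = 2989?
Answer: √21637171945877567190/33679740 ≈ 138.11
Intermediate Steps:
√((204/20289 + 9199/9960) + (22063 - F)) = √((204/20289 + 9199/9960) + (22063 - 1*2989)) = √((204*(1/20289) + 9199*(1/9960)) + (22063 - 2989)) = √((68/6763 + 9199/9960) + 19074) = √(62890117/67359480 + 19074) = √(1284877611637/67359480) = √21637171945877567190/33679740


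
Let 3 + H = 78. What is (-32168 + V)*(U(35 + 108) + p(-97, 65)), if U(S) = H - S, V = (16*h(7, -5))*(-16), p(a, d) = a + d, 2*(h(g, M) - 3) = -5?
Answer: 3229600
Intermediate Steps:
h(g, M) = ½ (h(g, M) = 3 + (½)*(-5) = 3 - 5/2 = ½)
H = 75 (H = -3 + 78 = 75)
V = -128 (V = (16*(½))*(-16) = 8*(-16) = -128)
U(S) = 75 - S
(-32168 + V)*(U(35 + 108) + p(-97, 65)) = (-32168 - 128)*((75 - (35 + 108)) + (-97 + 65)) = -32296*((75 - 1*143) - 32) = -32296*((75 - 143) - 32) = -32296*(-68 - 32) = -32296*(-100) = 3229600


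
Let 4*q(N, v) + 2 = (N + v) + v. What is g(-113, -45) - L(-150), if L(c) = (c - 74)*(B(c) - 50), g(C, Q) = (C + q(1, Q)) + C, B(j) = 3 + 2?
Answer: -41315/4 ≈ -10329.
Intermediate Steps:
q(N, v) = -½ + v/2 + N/4 (q(N, v) = -½ + ((N + v) + v)/4 = -½ + (N + 2*v)/4 = -½ + (v/2 + N/4) = -½ + v/2 + N/4)
B(j) = 5
g(C, Q) = -¼ + Q/2 + 2*C (g(C, Q) = (C + (-½ + Q/2 + (¼)*1)) + C = (C + (-½ + Q/2 + ¼)) + C = (C + (-¼ + Q/2)) + C = (-¼ + C + Q/2) + C = -¼ + Q/2 + 2*C)
L(c) = 3330 - 45*c (L(c) = (c - 74)*(5 - 50) = (-74 + c)*(-45) = 3330 - 45*c)
g(-113, -45) - L(-150) = (-¼ + (½)*(-45) + 2*(-113)) - (3330 - 45*(-150)) = (-¼ - 45/2 - 226) - (3330 + 6750) = -995/4 - 1*10080 = -995/4 - 10080 = -41315/4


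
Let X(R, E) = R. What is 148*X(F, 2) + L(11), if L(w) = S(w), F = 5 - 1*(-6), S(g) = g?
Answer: 1639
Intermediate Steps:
F = 11 (F = 5 + 6 = 11)
L(w) = w
148*X(F, 2) + L(11) = 148*11 + 11 = 1628 + 11 = 1639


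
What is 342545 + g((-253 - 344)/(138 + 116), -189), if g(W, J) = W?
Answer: 87005833/254 ≈ 3.4254e+5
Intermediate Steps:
342545 + g((-253 - 344)/(138 + 116), -189) = 342545 + (-253 - 344)/(138 + 116) = 342545 - 597/254 = 87005833/254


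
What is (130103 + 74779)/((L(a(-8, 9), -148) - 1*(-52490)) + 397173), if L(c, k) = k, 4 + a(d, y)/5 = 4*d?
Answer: 204882/449515 ≈ 0.45578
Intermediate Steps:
a(d, y) = -20 + 20*d (a(d, y) = -20 + 5*(4*d) = -20 + 20*d)
(130103 + 74779)/((L(a(-8, 9), -148) - 1*(-52490)) + 397173) = (130103 + 74779)/((-148 - 1*(-52490)) + 397173) = 204882/((-148 + 52490) + 397173) = 204882/(52342 + 397173) = 204882/449515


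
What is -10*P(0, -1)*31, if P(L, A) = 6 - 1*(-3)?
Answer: -2790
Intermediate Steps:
P(L, A) = 9 (P(L, A) = 6 + 3 = 9)
-10*P(0, -1)*31 = -10*9*31 = -90*31 = -1*2790 = -2790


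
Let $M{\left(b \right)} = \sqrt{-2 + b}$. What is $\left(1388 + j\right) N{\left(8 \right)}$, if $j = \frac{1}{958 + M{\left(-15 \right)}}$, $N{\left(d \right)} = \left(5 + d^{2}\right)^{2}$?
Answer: $\frac{2021649124782}{305927} - \frac{1587 i \sqrt{17}}{305927} \approx 6.6083 \cdot 10^{6} - 0.021389 i$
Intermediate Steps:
$j = \frac{1}{958 + i \sqrt{17}}$ ($j = \frac{1}{958 + \sqrt{-2 - 15}} = \frac{1}{958 + \sqrt{-17}} = \frac{1}{958 + i \sqrt{17}} \approx 0.0010438 - 4.492 \cdot 10^{-6} i$)
$\left(1388 + j\right) N{\left(8 \right)} = \left(1388 + \left(\frac{958}{917781} - \frac{i \sqrt{17}}{917781}\right)\right) \left(5 + 8^{2}\right)^{2} = \left(\frac{1273880986}{917781} - \frac{i \sqrt{17}}{917781}\right) \left(5 + 64\right)^{2} = \left(\frac{1273880986}{917781} - \frac{i \sqrt{17}}{917781}\right) 69^{2} = \left(\frac{1273880986}{917781} - \frac{i \sqrt{17}}{917781}\right) 4761 = \frac{2021649124782}{305927} - \frac{1587 i \sqrt{17}}{305927}$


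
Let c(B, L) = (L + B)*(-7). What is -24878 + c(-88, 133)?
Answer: -25193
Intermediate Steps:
c(B, L) = -7*B - 7*L (c(B, L) = (B + L)*(-7) = -7*B - 7*L)
-24878 + c(-88, 133) = -24878 + (-7*(-88) - 7*133) = -24878 + (616 - 931) = -24878 - 315 = -25193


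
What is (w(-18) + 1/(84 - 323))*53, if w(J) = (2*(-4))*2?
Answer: -202725/239 ≈ -848.22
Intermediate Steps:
w(J) = -16 (w(J) = -8*2 = -16)
(w(-18) + 1/(84 - 323))*53 = (-16 + 1/(84 - 323))*53 = (-16 + 1/(-239))*53 = (-16 - 1/239)*53 = -3825/239*53 = -202725/239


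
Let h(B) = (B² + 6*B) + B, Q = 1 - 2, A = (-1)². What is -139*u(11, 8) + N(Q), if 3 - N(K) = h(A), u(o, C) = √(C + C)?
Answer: -561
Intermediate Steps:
A = 1
Q = -1
u(o, C) = √2*√C (u(o, C) = √(2*C) = √2*√C)
h(B) = B² + 7*B
N(K) = -5 (N(K) = 3 - (7 + 1) = 3 - 8 = -5)
-139*u(11, 8) + N(Q) = -139*√2*√8 - 5 = -139*√2*2*√2 - 5 = -139*4 - 5 = -556 - 5 = -561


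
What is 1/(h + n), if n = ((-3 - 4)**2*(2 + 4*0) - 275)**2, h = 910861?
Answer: 1/942190 ≈ 1.0614e-6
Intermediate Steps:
n = 31329 (n = ((-7)**2*(2 + 0) - 275)**2 = (49*2 - 275)**2 = (98 - 275)**2 = (-177)**2 = 31329)
1/(h + n) = 1/(910861 + 31329) = 1/942190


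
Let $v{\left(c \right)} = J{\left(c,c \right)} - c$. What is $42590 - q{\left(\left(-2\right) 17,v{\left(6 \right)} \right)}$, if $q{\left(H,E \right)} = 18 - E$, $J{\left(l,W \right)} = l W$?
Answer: $42602$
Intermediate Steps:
$J{\left(l,W \right)} = W l$
$v{\left(c \right)} = c^{2} - c$ ($v{\left(c \right)} = c c - c = c^{2} - c$)
$42590 - q{\left(\left(-2\right) 17,v{\left(6 \right)} \right)} = 42590 - \left(18 - 6 \left(-1 + 6\right)\right) = 42590 - \left(18 - 6 \cdot 5\right) = 42590 - \left(18 - 30\right) = 42590 - -12 = 42590 + 12 = 42602$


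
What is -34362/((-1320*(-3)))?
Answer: -1909/220 ≈ -8.6773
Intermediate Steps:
-34362/((-1320*(-3))) = -34362/3960 = -34362*1/3960 = -1909/220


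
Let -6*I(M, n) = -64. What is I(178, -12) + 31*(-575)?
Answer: -53443/3 ≈ -17814.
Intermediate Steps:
I(M, n) = 32/3 (I(M, n) = -⅙*(-64) = 32/3)
I(178, -12) + 31*(-575) = 32/3 + 31*(-575) = 32/3 - 17825 = -53443/3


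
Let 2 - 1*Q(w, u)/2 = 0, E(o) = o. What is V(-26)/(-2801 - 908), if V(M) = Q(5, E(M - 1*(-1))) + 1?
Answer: -5/3709 ≈ -0.0013481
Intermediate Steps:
Q(w, u) = 4 (Q(w, u) = 4 - 2*0 = 4 + 0 = 4)
V(M) = 5 (V(M) = 4 + 1 = 5)
V(-26)/(-2801 - 908) = 5/(-2801 - 908) = 5/(-3709) = 5*(-1/3709) = -5/3709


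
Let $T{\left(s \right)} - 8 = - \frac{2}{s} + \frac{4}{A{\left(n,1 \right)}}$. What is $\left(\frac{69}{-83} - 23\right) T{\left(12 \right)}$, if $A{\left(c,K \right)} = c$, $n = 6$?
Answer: $- \frac{16813}{83} \approx -202.57$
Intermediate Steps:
$T{\left(s \right)} = \frac{26}{3} - \frac{2}{s}$ ($T{\left(s \right)} = 8 + \left(- \frac{2}{s} + \frac{4}{6}\right) = 8 + \left(- \frac{2}{s} + 4 \cdot \frac{1}{6}\right) = 8 + \left(- \frac{2}{s} + \frac{2}{3}\right) = 8 + \left(\frac{2}{3} - \frac{2}{s}\right) = \frac{26}{3} - \frac{2}{s}$)
$\left(\frac{69}{-83} - 23\right) T{\left(12 \right)} = \left(\frac{69}{-83} - 23\right) \left(\frac{26}{3} - \frac{2}{12}\right) = \left(69 \left(- \frac{1}{83}\right) - 23\right) \left(\frac{26}{3} - \frac{1}{6}\right) = \left(- \frac{69}{83} - 23\right) \left(\frac{26}{3} - \frac{1}{6}\right) = \left(- \frac{1978}{83}\right) \frac{17}{2} = - \frac{16813}{83}$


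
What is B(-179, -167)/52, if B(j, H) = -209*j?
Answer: 37411/52 ≈ 719.44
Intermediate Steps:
B(-179, -167)/52 = -209*(-179)/52 = 37411*(1/52) = 37411/52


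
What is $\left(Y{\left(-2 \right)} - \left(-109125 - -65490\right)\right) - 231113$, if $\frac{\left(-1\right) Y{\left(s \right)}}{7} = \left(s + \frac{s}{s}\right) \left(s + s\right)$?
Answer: $-187506$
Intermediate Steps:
$Y{\left(s \right)} = - 14 s \left(1 + s\right)$ ($Y{\left(s \right)} = - 7 \left(s + \frac{s}{s}\right) \left(s + s\right) = - 7 \left(s + 1\right) 2 s = - 7 \left(1 + s\right) 2 s = - 7 \cdot 2 s \left(1 + s\right) = - 14 s \left(1 + s\right)$)
$\left(Y{\left(-2 \right)} - \left(-109125 - -65490\right)\right) - 231113 = \left(\left(-14\right) \left(-2\right) \left(1 - 2\right) - \left(-109125 - -65490\right)\right) - 231113 = \left(\left(-14\right) \left(-2\right) \left(-1\right) - \left(-109125 + 65490\right)\right) - 231113 = \left(-28 - -43635\right) - 231113 = \left(-28 + 43635\right) - 231113 = 43607 - 231113 = -187506$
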